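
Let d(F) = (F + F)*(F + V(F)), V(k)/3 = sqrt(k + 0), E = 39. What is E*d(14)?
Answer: 15288 + 3276*sqrt(14) ≈ 27546.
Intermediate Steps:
V(k) = 3*sqrt(k) (V(k) = 3*sqrt(k + 0) = 3*sqrt(k))
d(F) = 2*F*(F + 3*sqrt(F)) (d(F) = (F + F)*(F + 3*sqrt(F)) = (2*F)*(F + 3*sqrt(F)) = 2*F*(F + 3*sqrt(F)))
E*d(14) = 39*(2*14*(14 + 3*sqrt(14))) = 39*(392 + 84*sqrt(14)) = 15288 + 3276*sqrt(14)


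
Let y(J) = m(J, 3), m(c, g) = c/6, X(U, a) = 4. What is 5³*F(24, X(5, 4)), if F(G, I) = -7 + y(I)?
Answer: -2375/3 ≈ -791.67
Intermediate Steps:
m(c, g) = c/6 (m(c, g) = c*(⅙) = c/6)
y(J) = J/6
F(G, I) = -7 + I/6
5³*F(24, X(5, 4)) = 5³*(-7 + (⅙)*4) = 125*(-7 + ⅔) = 125*(-19/3) = -2375/3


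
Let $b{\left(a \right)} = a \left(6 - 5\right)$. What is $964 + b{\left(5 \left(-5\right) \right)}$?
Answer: $939$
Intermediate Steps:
$b{\left(a \right)} = a$ ($b{\left(a \right)} = a 1 = a$)
$964 + b{\left(5 \left(-5\right) \right)} = 964 + 5 \left(-5\right) = 964 - 25 = 939$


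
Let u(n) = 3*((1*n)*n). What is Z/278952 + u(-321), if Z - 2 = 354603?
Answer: 86230833701/278952 ≈ 3.0912e+5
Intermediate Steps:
Z = 354605 (Z = 2 + 354603 = 354605)
u(n) = 3*n² (u(n) = 3*(n*n) = 3*n²)
Z/278952 + u(-321) = 354605/278952 + 3*(-321)² = 354605*(1/278952) + 3*103041 = 354605/278952 + 309123 = 86230833701/278952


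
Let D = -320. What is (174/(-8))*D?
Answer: 6960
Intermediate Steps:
(174/(-8))*D = (174/(-8))*(-320) = (174*(-⅛))*(-320) = -87/4*(-320) = 6960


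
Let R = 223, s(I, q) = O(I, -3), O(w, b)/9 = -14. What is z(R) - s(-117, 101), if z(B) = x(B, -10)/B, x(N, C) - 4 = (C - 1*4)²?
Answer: 28298/223 ≈ 126.90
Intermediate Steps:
O(w, b) = -126 (O(w, b) = 9*(-14) = -126)
x(N, C) = 4 + (-4 + C)² (x(N, C) = 4 + (C - 1*4)² = 4 + (C - 4)² = 4 + (-4 + C)²)
s(I, q) = -126
z(B) = 200/B (z(B) = (4 + (-4 - 10)²)/B = (4 + (-14)²)/B = (4 + 196)/B = 200/B)
z(R) - s(-117, 101) = 200/223 - 1*(-126) = 200*(1/223) + 126 = 200/223 + 126 = 28298/223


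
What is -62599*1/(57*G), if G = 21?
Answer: -62599/1197 ≈ -52.297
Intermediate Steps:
-62599*1/(57*G) = -62599/(21*57) = -62599/1197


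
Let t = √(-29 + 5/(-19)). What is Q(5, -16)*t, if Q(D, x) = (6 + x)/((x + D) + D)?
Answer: 10*I*√2641/57 ≈ 9.0159*I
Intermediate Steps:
Q(D, x) = (6 + x)/(x + 2*D) (Q(D, x) = (6 + x)/((D + x) + D) = (6 + x)/(x + 2*D))
t = 2*I*√2641/19 (t = √(-29 + 5*(-1/19)) = √(-29 - 5/19) = √(-556/19) = 2*I*√2641/19 ≈ 5.4095*I)
Q(5, -16)*t = ((6 - 16)/(-16 + 2*5))*(2*I*√2641/19) = (-10/(-16 + 10))*(2*I*√2641/19) = (-10/(-6))*(2*I*√2641/19) = (-⅙*(-10))*(2*I*√2641/19) = 5*(2*I*√2641/19)/3 = 10*I*√2641/57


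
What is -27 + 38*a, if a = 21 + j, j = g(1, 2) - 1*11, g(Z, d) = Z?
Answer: 391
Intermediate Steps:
j = -10 (j = 1 - 1*11 = 1 - 11 = -10)
a = 11 (a = 21 - 10 = 11)
-27 + 38*a = -27 + 38*11 = -27 + 418 = 391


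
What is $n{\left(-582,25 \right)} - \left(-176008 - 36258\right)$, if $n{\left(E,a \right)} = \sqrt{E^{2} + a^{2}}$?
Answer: $212266 + \sqrt{339349} \approx 2.1285 \cdot 10^{5}$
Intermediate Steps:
$n{\left(-582,25 \right)} - \left(-176008 - 36258\right) = \sqrt{\left(-582\right)^{2} + 25^{2}} - \left(-176008 - 36258\right) = \sqrt{338724 + 625} - \left(-176008 - 36258\right) = \sqrt{339349} - -212266 = \sqrt{339349} + 212266 = 212266 + \sqrt{339349}$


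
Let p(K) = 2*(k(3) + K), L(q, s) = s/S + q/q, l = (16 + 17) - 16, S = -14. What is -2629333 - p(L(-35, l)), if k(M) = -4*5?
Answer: -18405048/7 ≈ -2.6293e+6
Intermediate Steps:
l = 17 (l = 33 - 16 = 17)
k(M) = -20
L(q, s) = 1 - s/14 (L(q, s) = s/(-14) + q/q = s*(-1/14) + 1 = -s/14 + 1 = 1 - s/14)
p(K) = -40 + 2*K (p(K) = 2*(-20 + K) = -40 + 2*K)
-2629333 - p(L(-35, l)) = -2629333 - (-40 + 2*(1 - 1/14*17)) = -2629333 - (-40 + 2*(1 - 17/14)) = -2629333 - (-40 + 2*(-3/14)) = -2629333 - (-40 - 3/7) = -2629333 - 1*(-283/7) = -2629333 + 283/7 = -18405048/7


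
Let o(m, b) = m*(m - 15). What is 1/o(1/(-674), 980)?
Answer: 454276/10111 ≈ 44.929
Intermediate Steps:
o(m, b) = m*(-15 + m)
1/o(1/(-674), 980) = 1/((-15 + 1/(-674))/(-674)) = 1/(-(-15 - 1/674)/674) = 1/(-1/674*(-10111/674)) = 1/(10111/454276) = 454276/10111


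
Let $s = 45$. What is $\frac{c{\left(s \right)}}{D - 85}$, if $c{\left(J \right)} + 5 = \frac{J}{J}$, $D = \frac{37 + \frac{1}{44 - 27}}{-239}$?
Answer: $\frac{16252}{345985} \approx 0.046973$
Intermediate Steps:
$D = - \frac{630}{4063}$ ($D = \left(37 + \frac{1}{17}\right) \left(- \frac{1}{239}\right) = \frac{630}{17} \left(- \frac{1}{239}\right) = - \frac{630}{4063} \approx -0.15506$)
$c{\left(J \right)} = -4$ ($c{\left(J \right)} = -5 + \frac{J}{J} = -5 + 1 = -4$)
$\frac{c{\left(s \right)}}{D - 85} = - \frac{4}{- \frac{630}{4063} - 85} = - \frac{4}{- \frac{345985}{4063}} = \left(-4\right) \left(- \frac{4063}{345985}\right) = \frac{16252}{345985}$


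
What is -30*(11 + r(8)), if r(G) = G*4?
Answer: -1290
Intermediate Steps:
r(G) = 4*G
-30*(11 + r(8)) = -30*(11 + 4*8) = -30*(11 + 32) = -30*43 = -1290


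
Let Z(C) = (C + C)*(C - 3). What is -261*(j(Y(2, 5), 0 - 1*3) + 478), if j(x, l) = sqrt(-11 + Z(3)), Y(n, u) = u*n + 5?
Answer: -124758 - 261*I*sqrt(11) ≈ -1.2476e+5 - 865.64*I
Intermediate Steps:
Y(n, u) = 5 + n*u (Y(n, u) = n*u + 5 = 5 + n*u)
Z(C) = 2*C*(-3 + C) (Z(C) = (2*C)*(-3 + C) = 2*C*(-3 + C))
j(x, l) = I*sqrt(11) (j(x, l) = sqrt(-11 + 2*3*(-3 + 3)) = sqrt(-11 + 2*3*0) = sqrt(-11 + 0) = sqrt(-11) = I*sqrt(11))
-261*(j(Y(2, 5), 0 - 1*3) + 478) = -261*(I*sqrt(11) + 478) = -261*(478 + I*sqrt(11)) = -124758 - 261*I*sqrt(11)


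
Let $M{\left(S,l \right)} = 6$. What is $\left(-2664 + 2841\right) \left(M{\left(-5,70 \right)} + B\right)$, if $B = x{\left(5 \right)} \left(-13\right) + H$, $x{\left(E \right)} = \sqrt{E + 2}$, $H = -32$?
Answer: $-4602 - 2301 \sqrt{7} \approx -10690.0$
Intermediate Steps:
$x{\left(E \right)} = \sqrt{2 + E}$
$B = -32 - 13 \sqrt{7}$ ($B = \sqrt{2 + 5} \left(-13\right) - 32 = \sqrt{7} \left(-13\right) - 32 = - 13 \sqrt{7} - 32 = -32 - 13 \sqrt{7} \approx -66.395$)
$\left(-2664 + 2841\right) \left(M{\left(-5,70 \right)} + B\right) = \left(-2664 + 2841\right) \left(6 - \left(32 + 13 \sqrt{7}\right)\right) = 177 \left(-26 - 13 \sqrt{7}\right) = -4602 - 2301 \sqrt{7}$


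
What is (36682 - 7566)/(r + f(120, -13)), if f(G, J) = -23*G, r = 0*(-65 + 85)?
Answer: -7279/690 ≈ -10.549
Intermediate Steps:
r = 0 (r = 0*20 = 0)
(36682 - 7566)/(r + f(120, -13)) = (36682 - 7566)/(0 - 23*120) = 29116/(0 - 2760) = 29116/(-2760) = 29116*(-1/2760) = -7279/690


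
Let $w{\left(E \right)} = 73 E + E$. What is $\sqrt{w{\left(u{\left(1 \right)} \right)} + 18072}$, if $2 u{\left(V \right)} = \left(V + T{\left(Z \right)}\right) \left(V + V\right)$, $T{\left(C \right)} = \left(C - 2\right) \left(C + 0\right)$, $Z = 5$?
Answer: $2 \sqrt{4814} \approx 138.77$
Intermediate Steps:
$T{\left(C \right)} = C \left(-2 + C\right)$ ($T{\left(C \right)} = \left(-2 + C\right) C = C \left(-2 + C\right)$)
$u{\left(V \right)} = V \left(15 + V\right)$ ($u{\left(V \right)} = \frac{\left(V + 5 \left(-2 + 5\right)\right) \left(V + V\right)}{2} = \frac{\left(V + 5 \cdot 3\right) 2 V}{2} = \frac{\left(V + 15\right) 2 V}{2} = \frac{\left(15 + V\right) 2 V}{2} = \frac{2 V \left(15 + V\right)}{2} = V \left(15 + V\right)$)
$w{\left(E \right)} = 74 E$
$\sqrt{w{\left(u{\left(1 \right)} \right)} + 18072} = \sqrt{74 \cdot 1 \left(15 + 1\right) + 18072} = \sqrt{74 \cdot 1 \cdot 16 + 18072} = \sqrt{74 \cdot 16 + 18072} = \sqrt{1184 + 18072} = \sqrt{19256} = 2 \sqrt{4814}$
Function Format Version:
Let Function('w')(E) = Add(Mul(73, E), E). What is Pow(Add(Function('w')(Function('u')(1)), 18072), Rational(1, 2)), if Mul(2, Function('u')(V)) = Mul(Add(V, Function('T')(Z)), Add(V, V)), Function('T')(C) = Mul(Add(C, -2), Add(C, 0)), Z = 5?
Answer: Mul(2, Pow(4814, Rational(1, 2))) ≈ 138.77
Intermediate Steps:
Function('T')(C) = Mul(C, Add(-2, C)) (Function('T')(C) = Mul(Add(-2, C), C) = Mul(C, Add(-2, C)))
Function('u')(V) = Mul(V, Add(15, V)) (Function('u')(V) = Mul(Rational(1, 2), Mul(Add(V, Mul(5, Add(-2, 5))), Add(V, V))) = Mul(Rational(1, 2), Mul(Add(V, Mul(5, 3)), Mul(2, V))) = Mul(Rational(1, 2), Mul(Add(V, 15), Mul(2, V))) = Mul(Rational(1, 2), Mul(Add(15, V), Mul(2, V))) = Mul(Rational(1, 2), Mul(2, V, Add(15, V))) = Mul(V, Add(15, V)))
Function('w')(E) = Mul(74, E)
Pow(Add(Function('w')(Function('u')(1)), 18072), Rational(1, 2)) = Pow(Add(Mul(74, Mul(1, Add(15, 1))), 18072), Rational(1, 2)) = Pow(Add(Mul(74, Mul(1, 16)), 18072), Rational(1, 2)) = Pow(Add(Mul(74, 16), 18072), Rational(1, 2)) = Pow(Add(1184, 18072), Rational(1, 2)) = Pow(19256, Rational(1, 2)) = Mul(2, Pow(4814, Rational(1, 2)))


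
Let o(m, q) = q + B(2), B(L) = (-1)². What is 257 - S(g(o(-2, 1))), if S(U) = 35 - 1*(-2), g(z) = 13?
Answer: 220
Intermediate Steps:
B(L) = 1
o(m, q) = 1 + q (o(m, q) = q + 1 = 1 + q)
S(U) = 37 (S(U) = 35 + 2 = 37)
257 - S(g(o(-2, 1))) = 257 - 1*37 = 257 - 37 = 220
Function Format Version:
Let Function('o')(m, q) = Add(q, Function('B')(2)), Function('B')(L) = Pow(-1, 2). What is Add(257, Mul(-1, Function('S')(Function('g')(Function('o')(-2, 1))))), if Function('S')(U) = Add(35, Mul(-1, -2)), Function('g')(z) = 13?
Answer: 220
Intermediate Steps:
Function('B')(L) = 1
Function('o')(m, q) = Add(1, q) (Function('o')(m, q) = Add(q, 1) = Add(1, q))
Function('S')(U) = 37 (Function('S')(U) = Add(35, 2) = 37)
Add(257, Mul(-1, Function('S')(Function('g')(Function('o')(-2, 1))))) = Add(257, Mul(-1, 37)) = Add(257, -37) = 220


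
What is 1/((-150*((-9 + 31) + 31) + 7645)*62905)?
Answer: -1/19186025 ≈ -5.2121e-8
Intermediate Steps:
1/((-150*((-9 + 31) + 31) + 7645)*62905) = (1/62905)/(-150*(22 + 31) + 7645) = (1/62905)/(-150*53 + 7645) = (1/62905)/(-7950 + 7645) = (1/62905)/(-305) = -1/305*1/62905 = -1/19186025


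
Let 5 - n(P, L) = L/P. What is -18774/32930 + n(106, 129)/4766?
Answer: -4735672387/8318052140 ≈ -0.56932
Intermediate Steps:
n(P, L) = 5 - L/P
-18774/32930 + n(106, 129)/4766 = -18774/32930 + (5 - 1*129/106)/4766 = -18774*1/32930 + (5 - 1*129*1/106)*(1/4766) = -9387/16465 + (5 - 129/106)*(1/4766) = -9387/16465 + (401/106)*(1/4766) = -9387/16465 + 401/505196 = -4735672387/8318052140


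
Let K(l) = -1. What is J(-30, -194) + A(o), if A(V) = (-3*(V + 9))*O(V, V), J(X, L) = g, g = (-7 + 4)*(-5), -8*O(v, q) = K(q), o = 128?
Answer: -291/8 ≈ -36.375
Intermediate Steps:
O(v, q) = 1/8 (O(v, q) = -1/8*(-1) = 1/8)
g = 15 (g = -3*(-5) = 15)
J(X, L) = 15
A(V) = -27/8 - 3*V/8 (A(V) = -3*(V + 9)*(1/8) = -3*(9 + V)*(1/8) = (-27 - 3*V)*(1/8) = -27/8 - 3*V/8)
J(-30, -194) + A(o) = 15 + (-27/8 - 3/8*128) = 15 + (-27/8 - 48) = 15 - 411/8 = -291/8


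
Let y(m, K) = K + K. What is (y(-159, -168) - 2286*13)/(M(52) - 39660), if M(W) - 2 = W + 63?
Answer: 10018/13181 ≈ 0.76003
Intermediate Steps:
M(W) = 65 + W (M(W) = 2 + (W + 63) = 2 + (63 + W) = 65 + W)
y(m, K) = 2*K
(y(-159, -168) - 2286*13)/(M(52) - 39660) = (2*(-168) - 2286*13)/((65 + 52) - 39660) = (-336 - 29718)/(117 - 39660) = -30054/(-39543) = -30054*(-1/39543) = 10018/13181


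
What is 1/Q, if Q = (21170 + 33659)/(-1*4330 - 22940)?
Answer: -27270/54829 ≈ -0.49736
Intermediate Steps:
Q = -54829/27270 (Q = 54829/(-4330 - 22940) = 54829/(-27270) = 54829*(-1/27270) = -54829/27270 ≈ -2.0106)
1/Q = 1/(-54829/27270) = -27270/54829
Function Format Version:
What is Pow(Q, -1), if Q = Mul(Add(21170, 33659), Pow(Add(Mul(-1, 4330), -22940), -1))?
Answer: Rational(-27270, 54829) ≈ -0.49736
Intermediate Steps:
Q = Rational(-54829, 27270) (Q = Mul(54829, Pow(Add(-4330, -22940), -1)) = Mul(54829, Pow(-27270, -1)) = Mul(54829, Rational(-1, 27270)) = Rational(-54829, 27270) ≈ -2.0106)
Pow(Q, -1) = Pow(Rational(-54829, 27270), -1) = Rational(-27270, 54829)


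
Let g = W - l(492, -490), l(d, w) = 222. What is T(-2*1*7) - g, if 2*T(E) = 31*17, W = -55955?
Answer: 112881/2 ≈ 56441.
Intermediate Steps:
g = -56177 (g = -55955 - 1*222 = -55955 - 222 = -56177)
T(E) = 527/2 (T(E) = (31*17)/2 = (½)*527 = 527/2)
T(-2*1*7) - g = 527/2 - 1*(-56177) = 527/2 + 56177 = 112881/2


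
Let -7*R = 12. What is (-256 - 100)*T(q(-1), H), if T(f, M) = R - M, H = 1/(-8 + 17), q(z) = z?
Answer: 40940/63 ≈ 649.84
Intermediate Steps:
R = -12/7 (R = -⅐*12 = -12/7 ≈ -1.7143)
H = ⅑ (H = 1/9 = ⅑ ≈ 0.11111)
T(f, M) = -12/7 - M
(-256 - 100)*T(q(-1), H) = (-256 - 100)*(-12/7 - 1*⅑) = -356*(-12/7 - ⅑) = -356*(-115/63) = 40940/63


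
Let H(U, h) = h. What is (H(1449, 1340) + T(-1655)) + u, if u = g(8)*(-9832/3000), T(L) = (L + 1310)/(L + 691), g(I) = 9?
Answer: 157958857/120500 ≈ 1310.9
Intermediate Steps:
T(L) = (1310 + L)/(691 + L)
u = -3687/125 (u = 9*(-9832/3000) = 9*(-9832*1/3000) = 9*(-1229/375) = -3687/125 ≈ -29.496)
(H(1449, 1340) + T(-1655)) + u = (1340 + (1310 - 1655)/(691 - 1655)) - 3687/125 = (1340 - 345/(-964)) - 3687/125 = (1340 - 1/964*(-345)) - 3687/125 = (1340 + 345/964) - 3687/125 = 1292105/964 - 3687/125 = 157958857/120500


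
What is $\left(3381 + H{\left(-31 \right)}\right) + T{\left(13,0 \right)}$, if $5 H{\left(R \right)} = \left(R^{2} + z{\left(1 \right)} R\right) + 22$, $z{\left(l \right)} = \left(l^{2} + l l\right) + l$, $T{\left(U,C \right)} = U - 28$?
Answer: $3544$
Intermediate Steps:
$T{\left(U,C \right)} = -28 + U$
$z{\left(l \right)} = l + 2 l^{2}$ ($z{\left(l \right)} = \left(l^{2} + l^{2}\right) + l = 2 l^{2} + l = l + 2 l^{2}$)
$H{\left(R \right)} = \frac{22}{5} + \frac{R^{2}}{5} + \frac{3 R}{5}$ ($H{\left(R \right)} = \frac{\left(R^{2} + 1 \left(1 + 2 \cdot 1\right) R\right) + 22}{5} = \frac{\left(R^{2} + 1 \left(1 + 2\right) R\right) + 22}{5} = \frac{\left(R^{2} + 1 \cdot 3 R\right) + 22}{5} = \frac{\left(R^{2} + 3 R\right) + 22}{5} = \frac{22 + R^{2} + 3 R}{5} = \frac{22}{5} + \frac{R^{2}}{5} + \frac{3 R}{5}$)
$\left(3381 + H{\left(-31 \right)}\right) + T{\left(13,0 \right)} = \left(3381 + \left(\frac{22}{5} + \frac{\left(-31\right)^{2}}{5} + \frac{3}{5} \left(-31\right)\right)\right) + \left(-28 + 13\right) = \left(3381 + \left(\frac{22}{5} + \frac{1}{5} \cdot 961 - \frac{93}{5}\right)\right) - 15 = \left(3381 + \left(\frac{22}{5} + \frac{961}{5} - \frac{93}{5}\right)\right) - 15 = \left(3381 + 178\right) - 15 = 3559 - 15 = 3544$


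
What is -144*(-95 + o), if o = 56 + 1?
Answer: 5472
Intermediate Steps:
o = 57
-144*(-95 + o) = -144*(-95 + 57) = -144*(-38) = 5472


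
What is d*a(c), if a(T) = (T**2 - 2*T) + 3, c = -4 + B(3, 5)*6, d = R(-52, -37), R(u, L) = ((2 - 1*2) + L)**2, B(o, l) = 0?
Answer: 36963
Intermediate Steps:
R(u, L) = L**2 (R(u, L) = ((2 - 2) + L)**2 = (0 + L)**2 = L**2)
d = 1369 (d = (-37)**2 = 1369)
c = -4 (c = -4 + 0*6 = -4 + 0 = -4)
a(T) = 3 + T**2 - 2*T
d*a(c) = 1369*(3 + (-4)**2 - 2*(-4)) = 1369*(3 + 16 + 8) = 1369*27 = 36963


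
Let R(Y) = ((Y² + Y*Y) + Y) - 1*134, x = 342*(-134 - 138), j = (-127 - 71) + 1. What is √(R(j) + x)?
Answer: I*√15737 ≈ 125.45*I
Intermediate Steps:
j = -197 (j = -198 + 1 = -197)
x = -93024 (x = 342*(-272) = -93024)
R(Y) = -134 + Y + 2*Y² (R(Y) = ((Y² + Y²) + Y) - 134 = (2*Y² + Y) - 134 = (Y + 2*Y²) - 134 = -134 + Y + 2*Y²)
√(R(j) + x) = √((-134 - 197 + 2*(-197)²) - 93024) = √((-134 - 197 + 2*38809) - 93024) = √((-134 - 197 + 77618) - 93024) = √(77287 - 93024) = √(-15737) = I*√15737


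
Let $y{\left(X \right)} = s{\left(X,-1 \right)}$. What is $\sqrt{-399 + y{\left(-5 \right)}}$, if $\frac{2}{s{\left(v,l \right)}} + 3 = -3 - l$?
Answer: $\frac{i \sqrt{9985}}{5} \approx 19.985 i$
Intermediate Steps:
$s{\left(v,l \right)} = \frac{2}{-6 - l}$ ($s{\left(v,l \right)} = \frac{2}{-3 - \left(3 + l\right)} = \frac{2}{-6 - l}$)
$y{\left(X \right)} = - \frac{2}{5}$ ($y{\left(X \right)} = - \frac{2}{6 - 1} = - \frac{2}{5}$)
$\sqrt{-399 + y{\left(-5 \right)}} = \sqrt{-399 - \frac{2}{5}} = \sqrt{- \frac{1997}{5}} = \frac{i \sqrt{9985}}{5}$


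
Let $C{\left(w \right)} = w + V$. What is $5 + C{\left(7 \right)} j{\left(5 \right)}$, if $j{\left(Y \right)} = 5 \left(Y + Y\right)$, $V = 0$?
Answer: $355$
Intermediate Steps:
$C{\left(w \right)} = w$ ($C{\left(w \right)} = w + 0 = w$)
$j{\left(Y \right)} = 10 Y$ ($j{\left(Y \right)} = 5 \cdot 2 Y = 10 Y$)
$5 + C{\left(7 \right)} j{\left(5 \right)} = 5 + 7 \cdot 10 \cdot 5 = 5 + 7 \cdot 50 = 5 + 350 = 355$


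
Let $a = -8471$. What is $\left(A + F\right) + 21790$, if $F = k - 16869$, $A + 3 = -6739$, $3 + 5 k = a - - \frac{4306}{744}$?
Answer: $- \frac{1307447}{372} \approx -3514.6$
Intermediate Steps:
$k = - \frac{630035}{372}$ ($k = - \frac{3}{5} + \frac{-8471 - - \frac{4306}{744}}{5} = - \frac{3}{5} + \frac{-8471 - \left(-4306\right) \frac{1}{744}}{5} = - \frac{3}{5} + \frac{-8471 - - \frac{2153}{372}}{5} = - \frac{3}{5} + \frac{-8471 + \frac{2153}{372}}{5} = - \frac{3}{5} + \frac{1}{5} \left(- \frac{3149059}{372}\right) = - \frac{3}{5} - \frac{3149059}{1860} = - \frac{630035}{372} \approx -1693.6$)
$A = -6742$ ($A = -3 - 6739 = -6742$)
$F = - \frac{6905303}{372}$ ($F = - \frac{630035}{372} - 16869 = - \frac{6905303}{372} \approx -18563.0$)
$\left(A + F\right) + 21790 = \left(-6742 - \frac{6905303}{372}\right) + 21790 = - \frac{9413327}{372} + 21790 = - \frac{1307447}{372}$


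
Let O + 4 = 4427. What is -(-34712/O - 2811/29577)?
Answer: 346369959/43606357 ≈ 7.9431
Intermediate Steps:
O = 4423 (O = -4 + 4427 = 4423)
-(-34712/O - 2811/29577) = -(-34712/4423 - 2811/29577) = -(-34712*1/4423 - 2811*1/29577) = -(-34712/4423 - 937/9859) = -1*(-346369959/43606357) = 346369959/43606357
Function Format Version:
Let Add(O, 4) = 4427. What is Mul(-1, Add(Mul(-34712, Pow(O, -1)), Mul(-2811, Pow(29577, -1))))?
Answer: Rational(346369959, 43606357) ≈ 7.9431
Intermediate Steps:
O = 4423 (O = Add(-4, 4427) = 4423)
Mul(-1, Add(Mul(-34712, Pow(O, -1)), Mul(-2811, Pow(29577, -1)))) = Mul(-1, Add(Mul(-34712, Pow(4423, -1)), Mul(-2811, Pow(29577, -1)))) = Mul(-1, Add(Mul(-34712, Rational(1, 4423)), Mul(-2811, Rational(1, 29577)))) = Mul(-1, Add(Rational(-34712, 4423), Rational(-937, 9859))) = Mul(-1, Rational(-346369959, 43606357)) = Rational(346369959, 43606357)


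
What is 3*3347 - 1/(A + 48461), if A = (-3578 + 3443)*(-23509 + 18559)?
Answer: 7196495150/716711 ≈ 10041.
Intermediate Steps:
A = 668250 (A = -135*(-4950) = 668250)
3*3347 - 1/(A + 48461) = 3*3347 - 1/(668250 + 48461) = 10041 - 1/716711 = 7196495150/716711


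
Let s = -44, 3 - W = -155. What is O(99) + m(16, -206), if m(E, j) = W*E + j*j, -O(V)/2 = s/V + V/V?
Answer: 404666/9 ≈ 44963.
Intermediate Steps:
W = 158 (W = 3 - 1*(-155) = 3 + 155 = 158)
O(V) = -2 + 88/V (O(V) = -2*(-44/V + V/V) = -2*(-44/V + 1) = -2*(1 - 44/V) = -2 + 88/V)
m(E, j) = j² + 158*E (m(E, j) = 158*E + j*j = 158*E + j² = j² + 158*E)
O(99) + m(16, -206) = (-2 + 88/99) + ((-206)² + 158*16) = (-2 + 88*(1/99)) + (42436 + 2528) = (-2 + 8/9) + 44964 = -10/9 + 44964 = 404666/9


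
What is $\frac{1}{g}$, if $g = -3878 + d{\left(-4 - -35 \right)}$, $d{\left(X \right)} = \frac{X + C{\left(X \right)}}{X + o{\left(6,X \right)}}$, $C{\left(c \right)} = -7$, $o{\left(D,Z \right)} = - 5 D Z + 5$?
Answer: $- \frac{149}{577826} \approx -0.00025786$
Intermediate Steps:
$o{\left(D,Z \right)} = 5 - 5 D Z$ ($o{\left(D,Z \right)} = - 5 D Z + 5 = 5 - 5 D Z$)
$d{\left(X \right)} = \frac{-7 + X}{5 - 29 X}$ ($d{\left(X \right)} = \frac{X - 7}{X + \left(5 - 30 X\right)} = \frac{-7 + X}{X - \left(-5 + 30 X\right)} = \frac{-7 + X}{5 - 29 X}$)
$g = - \frac{577826}{149}$ ($g = -3878 + \frac{7 - \left(-4 - -35\right)}{-5 + 29 \left(-4 - -35\right)} = -3878 + \frac{7 - \left(-4 + 35\right)}{-5 + 29 \left(-4 + 35\right)} = -3878 + \frac{7 - 31}{-5 + 29 \cdot 31} = -3878 + \frac{7 - 31}{-5 + 899} = -3878 + \frac{1}{894} \left(-24\right) = -3878 - \frac{4}{149} = - \frac{577826}{149} \approx -3878.0$)
$\frac{1}{g} = \frac{1}{- \frac{577826}{149}} = - \frac{149}{577826}$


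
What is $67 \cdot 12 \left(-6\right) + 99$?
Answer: $-4725$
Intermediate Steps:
$67 \cdot 12 \left(-6\right) + 99 = 67 \left(-72\right) + 99 = -4824 + 99 = -4725$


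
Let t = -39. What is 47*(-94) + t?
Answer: -4457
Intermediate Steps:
47*(-94) + t = 47*(-94) - 39 = -4418 - 39 = -4457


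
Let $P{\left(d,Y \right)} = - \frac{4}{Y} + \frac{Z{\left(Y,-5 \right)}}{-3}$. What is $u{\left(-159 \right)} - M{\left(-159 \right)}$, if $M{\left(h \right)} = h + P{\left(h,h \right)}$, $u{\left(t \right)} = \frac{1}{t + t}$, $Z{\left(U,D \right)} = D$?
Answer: $\frac{50023}{318} \approx 157.3$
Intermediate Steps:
$u{\left(t \right)} = \frac{1}{2 t}$
$P{\left(d,Y \right)} = \frac{5}{3} - \frac{4}{Y}$ ($P{\left(d,Y \right)} = - \frac{4}{Y} - \frac{5}{-3} = - \frac{4}{Y} - - \frac{5}{3} = - \frac{4}{Y} + \frac{5}{3} = \frac{5}{3} - \frac{4}{Y}$)
$M{\left(h \right)} = \frac{5}{3} + h - \frac{4}{h}$ ($M{\left(h \right)} = h + \left(\frac{5}{3} - \frac{4}{h}\right) = \frac{5}{3} + h - \frac{4}{h}$)
$u{\left(-159 \right)} - M{\left(-159 \right)} = \frac{1}{2 \left(-159\right)} - \left(\frac{5}{3} - 159 - \frac{4}{-159}\right) = \frac{1}{2} \left(- \frac{1}{159}\right) - \left(\frac{5}{3} - 159 - - \frac{4}{159}\right) = - \frac{1}{318} - \left(\frac{5}{3} - 159 + \frac{4}{159}\right) = - \frac{1}{318} - - \frac{25012}{159} = - \frac{1}{318} + \frac{25012}{159} = \frac{50023}{318}$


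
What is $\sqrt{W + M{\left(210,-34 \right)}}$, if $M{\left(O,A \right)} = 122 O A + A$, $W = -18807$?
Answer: $i \sqrt{889921} \approx 943.36 i$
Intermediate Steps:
$M{\left(O,A \right)} = A + 122 A O$ ($M{\left(O,A \right)} = 122 A O + A = A + 122 A O$)
$\sqrt{W + M{\left(210,-34 \right)}} = \sqrt{-18807 - 34 \left(1 + 122 \cdot 210\right)} = \sqrt{-18807 - 34 \left(1 + 25620\right)} = \sqrt{-18807 - 871114} = \sqrt{-889921} = i \sqrt{889921}$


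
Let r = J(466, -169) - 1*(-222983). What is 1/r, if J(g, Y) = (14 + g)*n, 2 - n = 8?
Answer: 1/220103 ≈ 4.5433e-6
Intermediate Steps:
n = -6 (n = 2 - 1*8 = 2 - 8 = -6)
J(g, Y) = -84 - 6*g (J(g, Y) = (14 + g)*(-6) = -84 - 6*g)
r = 220103 (r = (-84 - 6*466) - 1*(-222983) = (-84 - 2796) + 222983 = -2880 + 222983 = 220103)
1/r = 1/220103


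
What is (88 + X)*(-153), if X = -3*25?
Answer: -1989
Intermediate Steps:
X = -75
(88 + X)*(-153) = (88 - 75)*(-153) = 13*(-153) = -1989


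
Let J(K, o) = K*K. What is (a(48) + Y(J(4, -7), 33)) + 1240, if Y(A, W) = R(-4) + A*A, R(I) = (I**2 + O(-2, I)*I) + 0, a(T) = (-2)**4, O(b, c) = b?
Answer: 1536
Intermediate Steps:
a(T) = 16
J(K, o) = K**2
R(I) = I**2 - 2*I (R(I) = (I**2 - 2*I) + 0 = I**2 - 2*I)
Y(A, W) = 24 + A**2 (Y(A, W) = -4*(-2 - 4) + A*A = -4*(-6) + A**2 = 24 + A**2)
(a(48) + Y(J(4, -7), 33)) + 1240 = (16 + (24 + (4**2)**2)) + 1240 = (16 + (24 + 16**2)) + 1240 = (16 + (24 + 256)) + 1240 = (16 + 280) + 1240 = 296 + 1240 = 1536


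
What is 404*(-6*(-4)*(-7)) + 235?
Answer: -67637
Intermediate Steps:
404*(-6*(-4)*(-7)) + 235 = 404*(24*(-7)) + 235 = 404*(-168) + 235 = -67872 + 235 = -67637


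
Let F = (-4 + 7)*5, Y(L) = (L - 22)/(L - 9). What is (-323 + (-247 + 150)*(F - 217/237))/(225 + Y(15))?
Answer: -800674/106097 ≈ -7.5466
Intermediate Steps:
Y(L) = (-22 + L)/(-9 + L)
F = 15 (F = 3*5 = 15)
(-323 + (-247 + 150)*(F - 217/237))/(225 + Y(15)) = (-323 + (-247 + 150)*(15 - 217/237))/(225 + (-22 + 15)/(-9 + 15)) = (-323 - 97*(15 - 217*1/237))/(225 - 7/6) = (-323 - 97*(15 - 217/237))/(225 + (⅙)*(-7)) = (-323 - 97*3338/237)/(225 - 7/6) = (-323 - 323786/237)/(1343/6) = -400337/237*6/1343 = -800674/106097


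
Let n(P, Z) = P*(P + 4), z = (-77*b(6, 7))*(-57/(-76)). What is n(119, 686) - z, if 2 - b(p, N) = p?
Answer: 14406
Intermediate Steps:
b(p, N) = 2 - p
z = 231 (z = (-77*(2 - 1*6))*(-57/(-76)) = (-77*(2 - 6))*(-57*(-1/76)) = -77*(-4)*(¾) = 308*(¾) = 231)
n(P, Z) = P*(4 + P)
n(119, 686) - z = 119*(4 + 119) - 1*231 = 119*123 - 231 = 14637 - 231 = 14406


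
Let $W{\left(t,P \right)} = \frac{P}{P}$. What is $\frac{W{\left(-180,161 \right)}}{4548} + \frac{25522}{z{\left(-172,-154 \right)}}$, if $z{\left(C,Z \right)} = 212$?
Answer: $\frac{29018567}{241044} \approx 120.39$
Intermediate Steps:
$W{\left(t,P \right)} = 1$
$\frac{W{\left(-180,161 \right)}}{4548} + \frac{25522}{z{\left(-172,-154 \right)}} = 1 \cdot \frac{1}{4548} + \frac{25522}{212} = 1 \cdot \frac{1}{4548} + 25522 \cdot \frac{1}{212} = \frac{1}{4548} + \frac{12761}{106} = \frac{29018567}{241044}$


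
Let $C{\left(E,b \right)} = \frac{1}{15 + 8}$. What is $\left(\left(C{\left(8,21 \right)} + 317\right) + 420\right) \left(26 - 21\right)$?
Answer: $\frac{84760}{23} \approx 3685.2$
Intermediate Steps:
$C{\left(E,b \right)} = \frac{1}{23}$
$\left(\left(C{\left(8,21 \right)} + 317\right) + 420\right) \left(26 - 21\right) = \left(\left(\frac{1}{23} + 317\right) + 420\right) \left(26 - 21\right) = \left(\frac{7292}{23} + 420\right) 5 = \frac{16952}{23} \cdot 5 = \frac{84760}{23}$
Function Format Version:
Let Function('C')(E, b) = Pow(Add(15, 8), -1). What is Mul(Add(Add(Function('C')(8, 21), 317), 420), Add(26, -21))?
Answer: Rational(84760, 23) ≈ 3685.2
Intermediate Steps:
Function('C')(E, b) = Rational(1, 23) (Function('C')(E, b) = Pow(23, -1) = Rational(1, 23))
Mul(Add(Add(Function('C')(8, 21), 317), 420), Add(26, -21)) = Mul(Add(Add(Rational(1, 23), 317), 420), Add(26, -21)) = Mul(Add(Rational(7292, 23), 420), 5) = Mul(Rational(16952, 23), 5) = Rational(84760, 23)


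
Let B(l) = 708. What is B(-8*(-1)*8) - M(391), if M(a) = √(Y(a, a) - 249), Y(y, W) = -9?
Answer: 708 - I*√258 ≈ 708.0 - 16.062*I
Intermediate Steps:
M(a) = I*√258 (M(a) = √(-9 - 249) = √(-258) = I*√258)
B(-8*(-1)*8) - M(391) = 708 - I*√258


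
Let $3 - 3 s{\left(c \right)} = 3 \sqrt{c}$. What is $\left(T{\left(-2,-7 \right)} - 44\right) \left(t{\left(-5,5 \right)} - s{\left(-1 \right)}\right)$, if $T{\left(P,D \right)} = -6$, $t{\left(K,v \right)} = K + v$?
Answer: $50 - 50 i \approx 50.0 - 50.0 i$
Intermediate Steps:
$s{\left(c \right)} = 1 - \sqrt{c}$ ($s{\left(c \right)} = 1 - \frac{3 \sqrt{c}}{3} = 1 - \sqrt{c}$)
$\left(T{\left(-2,-7 \right)} - 44\right) \left(t{\left(-5,5 \right)} - s{\left(-1 \right)}\right) = \left(-6 - 44\right) \left(\left(-5 + 5\right) - \left(1 - \sqrt{-1}\right)\right) = - 50 \left(0 - \left(1 - i\right)\right) = - 50 \left(-1 + i\right) = 50 - 50 i$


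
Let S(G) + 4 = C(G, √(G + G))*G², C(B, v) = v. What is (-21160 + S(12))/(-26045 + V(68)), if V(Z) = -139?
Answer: 5291/6546 - 12*√6/1091 ≈ 0.78134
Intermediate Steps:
S(G) = -4 + √2*G^(5/2) (S(G) = -4 + √(G + G)*G² = -4 + √(2*G)*G² = -4 + (√2*√G)*G² = -4 + √2*G^(5/2))
(-21160 + S(12))/(-26045 + V(68)) = (-21160 + (-4 + √2*12^(5/2)))/(-26045 - 139) = (-21160 + (-4 + √2*(288*√3)))/(-26184) = (-21160 + (-4 + 288*√6))*(-1/26184) = (-21164 + 288*√6)*(-1/26184) = 5291/6546 - 12*√6/1091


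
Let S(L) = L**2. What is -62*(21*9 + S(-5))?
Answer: -13268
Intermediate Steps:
-62*(21*9 + S(-5)) = -62*(21*9 + (-5)**2) = -62*(189 + 25) = -62*214 = -13268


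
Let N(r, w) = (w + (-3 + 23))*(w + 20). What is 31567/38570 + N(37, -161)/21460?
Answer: 4980131/2854180 ≈ 1.7449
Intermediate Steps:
N(r, w) = (20 + w)² (N(r, w) = (w + 20)*(20 + w) = (20 + w)*(20 + w) = (20 + w)²)
31567/38570 + N(37, -161)/21460 = 31567/38570 + (20 - 161)²/21460 = 31567*(1/38570) + (-141)²*(1/21460) = 31567/38570 + 19881*(1/21460) = 31567/38570 + 19881/21460 = 4980131/2854180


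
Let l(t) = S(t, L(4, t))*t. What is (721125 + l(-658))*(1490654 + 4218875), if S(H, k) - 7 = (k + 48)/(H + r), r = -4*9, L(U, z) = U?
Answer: 1419669823936329/347 ≈ 4.0913e+12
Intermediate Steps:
r = -36
S(H, k) = 7 + (48 + k)/(-36 + H) (S(H, k) = 7 + (k + 48)/(H - 36) = 7 + (48 + k)/(-36 + H))
l(t) = t*(-200 + 7*t)/(-36 + t) (l(t) = ((-204 + 4 + 7*t)/(-36 + t))*t = ((-200 + 7*t)/(-36 + t))*t = t*(-200 + 7*t)/(-36 + t))
(721125 + l(-658))*(1490654 + 4218875) = (721125 - 658*(-200 + 7*(-658))/(-36 - 658))*(1490654 + 4218875) = (721125 - 658*(-200 - 4606)/(-694))*5709529 = (721125 - 658*(-1/694)*(-4806))*5709529 = (721125 - 1581174/347)*5709529 = (248649201/347)*5709529 = 1419669823936329/347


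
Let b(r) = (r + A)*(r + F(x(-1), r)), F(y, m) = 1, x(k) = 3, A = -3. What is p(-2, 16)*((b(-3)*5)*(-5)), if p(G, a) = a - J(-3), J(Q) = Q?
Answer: -5700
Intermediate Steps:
p(G, a) = 3 + a (p(G, a) = a - 1*(-3) = a + 3 = 3 + a)
b(r) = (1 + r)*(-3 + r) (b(r) = (r - 3)*(r + 1) = (-3 + r)*(1 + r) = (1 + r)*(-3 + r))
p(-2, 16)*((b(-3)*5)*(-5)) = (3 + 16)*(((-3 + (-3)² - 2*(-3))*5)*(-5)) = 19*(((-3 + 9 + 6)*5)*(-5)) = 19*((12*5)*(-5)) = 19*(60*(-5)) = 19*(-300) = -5700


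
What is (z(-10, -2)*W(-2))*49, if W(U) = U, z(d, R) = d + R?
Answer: 1176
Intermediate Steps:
z(d, R) = R + d
(z(-10, -2)*W(-2))*49 = ((-2 - 10)*(-2))*49 = -12*(-2)*49 = 24*49 = 1176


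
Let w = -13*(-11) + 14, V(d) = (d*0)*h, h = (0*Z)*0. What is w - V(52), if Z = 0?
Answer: 157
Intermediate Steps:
h = 0 (h = (0*0)*0 = 0*0 = 0)
V(d) = 0 (V(d) = (d*0)*0 = 0*0 = 0)
w = 157 (w = 143 + 14 = 157)
w - V(52) = 157 - 1*0 = 157 + 0 = 157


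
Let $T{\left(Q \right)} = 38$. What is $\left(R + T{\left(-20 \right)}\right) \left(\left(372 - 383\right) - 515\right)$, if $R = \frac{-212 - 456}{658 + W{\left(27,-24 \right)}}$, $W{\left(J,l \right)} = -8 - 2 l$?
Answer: $- \frac{6800128}{349} \approx -19485.0$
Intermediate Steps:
$R = - \frac{334}{349}$ ($R = \frac{-212 - 456}{658 - -40} = - \frac{668}{658 + \left(-8 + 48\right)} = - \frac{668}{658 + 40} = - \frac{668}{698} = \left(-668\right) \frac{1}{698} = - \frac{334}{349} \approx -0.95702$)
$\left(R + T{\left(-20 \right)}\right) \left(\left(372 - 383\right) - 515\right) = \left(- \frac{334}{349} + 38\right) \left(\left(372 - 383\right) - 515\right) = \frac{12928 \left(-11 - 515\right)}{349} = \frac{12928}{349} \left(-526\right) = - \frac{6800128}{349}$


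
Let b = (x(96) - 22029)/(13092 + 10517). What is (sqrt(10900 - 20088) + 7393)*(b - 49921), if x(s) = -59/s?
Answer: -836490331134491/2266464 - 113146264187*I*sqrt(2297)/1133232 ≈ -3.6907e+8 - 4.7852e+6*I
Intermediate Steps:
b = -2114843/2266464 (b = (-59/96 - 22029)/(13092 + 10517) = (-59*1/96 - 22029)/23609 = (-59/96 - 22029)*(1/23609) = -2114843/96*1/23609 = -2114843/2266464 ≈ -0.93310)
(sqrt(10900 - 20088) + 7393)*(b - 49921) = (sqrt(10900 - 20088) + 7393)*(-2114843/2266464 - 49921) = (sqrt(-9188) + 7393)*(-113146264187/2266464) = (2*I*sqrt(2297) + 7393)*(-113146264187/2266464) = (7393 + 2*I*sqrt(2297))*(-113146264187/2266464) = -836490331134491/2266464 - 113146264187*I*sqrt(2297)/1133232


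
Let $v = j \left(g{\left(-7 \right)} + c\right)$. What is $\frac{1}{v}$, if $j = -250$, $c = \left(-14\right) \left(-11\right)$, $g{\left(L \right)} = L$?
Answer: $- \frac{1}{36750} \approx -2.7211 \cdot 10^{-5}$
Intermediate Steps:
$c = 154$
$v = -36750$ ($v = - 250 \left(-7 + 154\right) = \left(-250\right) 147 = -36750$)
$\frac{1}{v} = \frac{1}{-36750} = - \frac{1}{36750}$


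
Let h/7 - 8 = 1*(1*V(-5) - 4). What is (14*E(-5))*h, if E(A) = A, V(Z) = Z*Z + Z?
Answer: -11760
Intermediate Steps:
V(Z) = Z + Z² (V(Z) = Z² + Z = Z + Z²)
h = 168 (h = 56 + 7*(1*(1*(-5*(1 - 5)) - 4)) = 56 + 7*(1*(1*(-5*(-4)) - 4)) = 56 + 7*(1*(1*20 - 4)) = 56 + 7*(1*(20 - 4)) = 56 + 7*(1*16) = 56 + 7*16 = 56 + 112 = 168)
(14*E(-5))*h = (14*(-5))*168 = -70*168 = -11760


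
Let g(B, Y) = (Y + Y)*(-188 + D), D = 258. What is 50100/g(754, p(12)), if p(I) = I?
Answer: 835/28 ≈ 29.821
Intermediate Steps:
g(B, Y) = 140*Y (g(B, Y) = (Y + Y)*(-188 + 258) = (2*Y)*70 = 140*Y)
50100/g(754, p(12)) = 50100/((140*12)) = 50100/1680 = 50100*(1/1680) = 835/28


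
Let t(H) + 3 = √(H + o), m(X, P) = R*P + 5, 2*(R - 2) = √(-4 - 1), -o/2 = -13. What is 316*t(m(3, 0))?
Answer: -948 + 316*√31 ≈ 811.41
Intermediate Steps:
o = 26 (o = -2*(-13) = 26)
R = 2 + I*√5/2 (R = 2 + √(-4 - 1)/2 = 2 + √(-5)/2 = 2 + (I*√5)/2 = 2 + I*√5/2 ≈ 2.0 + 1.118*I)
m(X, P) = 5 + P*(2 + I*√5/2) (m(X, P) = (2 + I*√5/2)*P + 5 = P*(2 + I*√5/2) + 5 = 5 + P*(2 + I*√5/2))
t(H) = -3 + √(26 + H) (t(H) = -3 + √(H + 26) = -3 + √(26 + H))
316*t(m(3, 0)) = 316*(-3 + √(26 + (5 + (½)*0*(4 + I*√5)))) = 316*(-3 + √(26 + (5 + 0))) = 316*(-3 + √(26 + 5)) = 316*(-3 + √31) = -948 + 316*√31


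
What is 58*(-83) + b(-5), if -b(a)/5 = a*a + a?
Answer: -4914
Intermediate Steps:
b(a) = -5*a - 5*a**2 (b(a) = -5*(a*a + a) = -5*(a**2 + a) = -5*(a + a**2) = -5*a - 5*a**2)
58*(-83) + b(-5) = 58*(-83) - 5*(-5)*(1 - 5) = -4814 - 5*(-5)*(-4) = -4814 - 100 = -4914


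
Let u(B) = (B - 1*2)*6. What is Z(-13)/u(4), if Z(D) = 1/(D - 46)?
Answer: -1/708 ≈ -0.0014124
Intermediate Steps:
u(B) = -12 + 6*B (u(B) = (B - 2)*6 = (-2 + B)*6 = -12 + 6*B)
Z(D) = 1/(-46 + D)
Z(-13)/u(4) = 1/((-46 - 13)*(-12 + 6*4)) = 1/((-59)*(-12 + 24)) = -1/59/12 = -1/59*1/12 = -1/708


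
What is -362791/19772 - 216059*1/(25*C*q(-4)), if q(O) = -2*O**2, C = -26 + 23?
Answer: -1285654237/11863200 ≈ -108.37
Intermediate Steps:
C = -3
-362791/19772 - 216059*1/(25*C*q(-4)) = -362791/19772 - 216059/((-2*(-4)**2*(-3))*25) = -362791*1/19772 - 216059/((-2*16*(-3))*25) = -362791/19772 - 216059/(-32*(-3)*25) = -362791/19772 - 216059/(96*25) = -362791/19772 - 216059/2400 = -1285654237/11863200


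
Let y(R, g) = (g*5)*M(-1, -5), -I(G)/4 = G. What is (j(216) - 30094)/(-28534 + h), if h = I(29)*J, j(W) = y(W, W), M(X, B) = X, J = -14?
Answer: 1199/1035 ≈ 1.1585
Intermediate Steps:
I(G) = -4*G
y(R, g) = -5*g (y(R, g) = (g*5)*(-1) = (5*g)*(-1) = -5*g)
j(W) = -5*W
h = 1624 (h = -4*29*(-14) = -116*(-14) = 1624)
(j(216) - 30094)/(-28534 + h) = (-5*216 - 30094)/(-28534 + 1624) = (-1080 - 30094)/(-26910) = -31174*(-1/26910) = 1199/1035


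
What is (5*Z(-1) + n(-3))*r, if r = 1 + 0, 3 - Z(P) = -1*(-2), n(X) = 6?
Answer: 11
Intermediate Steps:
Z(P) = 1 (Z(P) = 3 - (-1)*(-2) = 3 - 1*2 = 3 - 2 = 1)
r = 1
(5*Z(-1) + n(-3))*r = (5*1 + 6)*1 = (5 + 6)*1 = 11*1 = 11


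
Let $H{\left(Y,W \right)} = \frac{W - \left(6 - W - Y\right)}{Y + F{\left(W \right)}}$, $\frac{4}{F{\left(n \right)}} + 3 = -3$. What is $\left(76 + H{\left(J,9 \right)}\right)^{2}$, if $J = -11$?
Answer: $\frac{7059649}{1225} \approx 5763.0$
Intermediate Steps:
$F{\left(n \right)} = - \frac{2}{3}$ ($F{\left(n \right)} = \frac{4}{-3 - 3} = \frac{4}{-6} = 4 \left(- \frac{1}{6}\right) = - \frac{2}{3}$)
$H{\left(Y,W \right)} = \frac{-6 + Y + 2 W}{- \frac{2}{3} + Y}$ ($H{\left(Y,W \right)} = \frac{W - \left(6 - W - Y\right)}{Y - \frac{2}{3}} = \frac{W - \left(6 - W - Y\right)}{- \frac{2}{3} + Y} = \frac{W + \left(-6 + W + Y\right)}{- \frac{2}{3} + Y} = \frac{-6 + Y + 2 W}{- \frac{2}{3} + Y}$)
$\left(76 + H{\left(J,9 \right)}\right)^{2} = \left(76 + \frac{3 \left(-6 - 11 + 2 \cdot 9\right)}{-2 + 3 \left(-11\right)}\right)^{2} = \left(76 + \frac{3 \left(-6 - 11 + 18\right)}{-2 - 33}\right)^{2} = \left(76 + 3 \frac{1}{-35} \cdot 1\right)^{2} = \left(76 + 3 \left(- \frac{1}{35}\right) 1\right)^{2} = \left(76 - \frac{3}{35}\right)^{2} = \left(\frac{2657}{35}\right)^{2} = \frac{7059649}{1225}$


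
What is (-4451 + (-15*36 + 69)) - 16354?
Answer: -21276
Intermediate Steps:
(-4451 + (-15*36 + 69)) - 16354 = (-4451 + (-540 + 69)) - 16354 = (-4451 - 471) - 16354 = -4922 - 16354 = -21276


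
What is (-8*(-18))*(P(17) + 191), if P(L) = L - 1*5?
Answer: 29232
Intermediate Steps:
P(L) = -5 + L (P(L) = L - 5 = -5 + L)
(-8*(-18))*(P(17) + 191) = (-8*(-18))*((-5 + 17) + 191) = 144*(12 + 191) = 144*203 = 29232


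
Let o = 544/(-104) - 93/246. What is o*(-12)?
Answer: 35874/533 ≈ 67.306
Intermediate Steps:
o = -5979/1066 (o = 544*(-1/104) - 93*1/246 = -68/13 - 31/82 = -5979/1066 ≈ -5.6088)
o*(-12) = -5979/1066*(-12) = 35874/533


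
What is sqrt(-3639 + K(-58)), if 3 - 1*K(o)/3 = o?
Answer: 24*I*sqrt(6) ≈ 58.788*I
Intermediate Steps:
K(o) = 9 - 3*o
sqrt(-3639 + K(-58)) = sqrt(-3639 + (9 - 3*(-58))) = sqrt(-3639 + (9 + 174)) = sqrt(-3639 + 183) = sqrt(-3456) = 24*I*sqrt(6)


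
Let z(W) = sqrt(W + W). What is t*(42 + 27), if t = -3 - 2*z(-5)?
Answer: -207 - 138*I*sqrt(10) ≈ -207.0 - 436.39*I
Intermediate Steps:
z(W) = sqrt(2)*sqrt(W) (z(W) = sqrt(2*W) = sqrt(2)*sqrt(W))
t = -3 - 2*I*sqrt(10) (t = -3 - 2*sqrt(2)*sqrt(-5) = -3 - 2*sqrt(2)*I*sqrt(5) = -3 - 2*I*sqrt(10) ≈ -3.0 - 6.3246*I)
t*(42 + 27) = (-3 - 2*I*sqrt(10))*(42 + 27) = (-3 - 2*I*sqrt(10))*69 = -207 - 138*I*sqrt(10)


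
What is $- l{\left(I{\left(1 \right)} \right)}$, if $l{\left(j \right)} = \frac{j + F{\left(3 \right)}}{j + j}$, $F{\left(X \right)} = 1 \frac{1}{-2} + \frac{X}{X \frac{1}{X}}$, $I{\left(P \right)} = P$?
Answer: $- \frac{7}{4} \approx -1.75$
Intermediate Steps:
$F{\left(X \right)} = - \frac{1}{2} + X$ ($F{\left(X \right)} = 1 \left(- \frac{1}{2}\right) + \frac{X}{1} = - \frac{1}{2} + X 1 = - \frac{1}{2} + X$)
$l{\left(j \right)} = \frac{\frac{5}{2} + j}{2 j}$ ($l{\left(j \right)} = \frac{j + \left(- \frac{1}{2} + 3\right)}{j + j} = \frac{j + \frac{5}{2}}{2 j} = \left(\frac{5}{2} + j\right) \frac{1}{2 j} = \frac{\frac{5}{2} + j}{2 j}$)
$- l{\left(I{\left(1 \right)} \right)} = - \frac{5 + 2 \cdot 1}{4 \cdot 1} = - \frac{1 \left(5 + 2\right)}{4} = - \frac{1 \cdot 7}{4} = \left(-1\right) \frac{7}{4} = - \frac{7}{4}$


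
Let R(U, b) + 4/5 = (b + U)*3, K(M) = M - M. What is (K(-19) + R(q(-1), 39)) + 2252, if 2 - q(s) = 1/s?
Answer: 11886/5 ≈ 2377.2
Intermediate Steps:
q(s) = 2 - 1/s
K(M) = 0
R(U, b) = -⅘ + 3*U + 3*b (R(U, b) = -⅘ + (b + U)*3 = -⅘ + (U + b)*3 = -⅘ + (3*U + 3*b) = -⅘ + 3*U + 3*b)
(K(-19) + R(q(-1), 39)) + 2252 = (0 + (-⅘ + 3*(2 - 1/(-1)) + 3*39)) + 2252 = (0 + (-⅘ + 3*(2 - 1*(-1)) + 117)) + 2252 = (0 + (-⅘ + 3*(2 + 1) + 117)) + 2252 = (0 + (-⅘ + 3*3 + 117)) + 2252 = (0 + (-⅘ + 9 + 117)) + 2252 = (0 + 626/5) + 2252 = 626/5 + 2252 = 11886/5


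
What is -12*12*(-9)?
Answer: 1296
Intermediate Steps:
-12*12*(-9) = -144*(-9) = 1296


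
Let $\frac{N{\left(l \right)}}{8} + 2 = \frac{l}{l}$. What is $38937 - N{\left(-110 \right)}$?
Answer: $38945$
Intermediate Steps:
$N{\left(l \right)} = -8$ ($N{\left(l \right)} = -16 + 8 \frac{l}{l} = -16 + 8 \cdot 1 = -16 + 8 = -8$)
$38937 - N{\left(-110 \right)} = 38937 - -8 = 38937 + 8 = 38945$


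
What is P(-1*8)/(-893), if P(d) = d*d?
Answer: -64/893 ≈ -0.071669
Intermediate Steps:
P(d) = d²
P(-1*8)/(-893) = (-1*8)²/(-893) = (-8)²*(-1/893) = 64*(-1/893) = -64/893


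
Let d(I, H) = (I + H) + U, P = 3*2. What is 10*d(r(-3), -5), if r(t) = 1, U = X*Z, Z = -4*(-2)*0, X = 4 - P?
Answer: -40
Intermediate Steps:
P = 6
X = -2 (X = 4 - 1*6 = 4 - 6 = -2)
Z = 0 (Z = 8*0 = 0)
U = 0 (U = -2*0 = 0)
d(I, H) = H + I (d(I, H) = (I + H) + 0 = (H + I) + 0 = H + I)
10*d(r(-3), -5) = 10*(-5 + 1) = 10*(-4) = -40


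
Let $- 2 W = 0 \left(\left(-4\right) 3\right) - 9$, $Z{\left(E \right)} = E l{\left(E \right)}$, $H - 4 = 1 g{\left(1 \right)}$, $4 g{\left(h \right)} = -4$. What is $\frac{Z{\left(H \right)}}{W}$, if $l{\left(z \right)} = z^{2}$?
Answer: $6$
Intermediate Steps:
$g{\left(h \right)} = -1$ ($g{\left(h \right)} = \frac{1}{4} \left(-4\right) = -1$)
$H = 3$ ($H = 4 + 1 \left(-1\right) = 4 - 1 = 3$)
$Z{\left(E \right)} = E^{3}$ ($Z{\left(E \right)} = E E^{2} = E^{3}$)
$W = \frac{9}{2}$ ($W = - \frac{0 \left(\left(-4\right) 3\right) - 9}{2} = - \frac{0 \left(-12\right) - 9}{2} = - \frac{0 - 9}{2} = \left(- \frac{1}{2}\right) \left(-9\right) = \frac{9}{2} \approx 4.5$)
$\frac{Z{\left(H \right)}}{W} = \frac{3^{3}}{\frac{9}{2}} = 27 \cdot \frac{2}{9} = 6$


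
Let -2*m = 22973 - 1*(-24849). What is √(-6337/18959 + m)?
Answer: 3*I*√954975333286/18959 ≈ 154.63*I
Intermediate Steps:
m = -23911 (m = -(22973 - 1*(-24849))/2 = -(22973 + 24849)/2 = -½*47822 = -23911)
√(-6337/18959 + m) = √(-6337/18959 - 23911) = √(-453334986/18959) = 3*I*√954975333286/18959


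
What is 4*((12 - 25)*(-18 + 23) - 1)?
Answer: -264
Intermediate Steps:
4*((12 - 25)*(-18 + 23) - 1) = 4*(-13*5 - 1) = 4*(-65 - 1) = 4*(-66) = -264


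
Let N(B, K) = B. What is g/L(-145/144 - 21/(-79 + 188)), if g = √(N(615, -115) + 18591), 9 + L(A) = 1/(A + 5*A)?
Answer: -18829*√2134/57359 ≈ -15.164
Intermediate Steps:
L(A) = -9 + 1/(6*A) (L(A) = -9 + 1/(A + 5*A) = -9 + 1/(6*A))
g = 3*√2134 (g = √(615 + 18591) = √19206 = 3*√2134 ≈ 138.59)
g/L(-145/144 - 21/(-79 + 188)) = (3*√2134)/(-9 + 1/(6*(-145/144 - 21/(-79 + 188)))) = (3*√2134)/(-9 + 1/(6*(-145*1/144 - 21/109))) = (3*√2134)/(-9 + 1/(6*(-145/144 - 21*1/109))) = (3*√2134)/(-9 + 1/(6*(-145/144 - 21/109))) = (3*√2134)/(-9 + 1/(6*(-18829/15696))) = (3*√2134)/(-9 + (⅙)*(-15696/18829)) = (3*√2134)/(-9 - 2616/18829) = (3*√2134)/(-172077/18829) = (3*√2134)*(-18829/172077) = -18829*√2134/57359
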